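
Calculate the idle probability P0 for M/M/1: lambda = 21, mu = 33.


P0 = 1 - rho = 1 - 21/33 = 0.3636

0.3636


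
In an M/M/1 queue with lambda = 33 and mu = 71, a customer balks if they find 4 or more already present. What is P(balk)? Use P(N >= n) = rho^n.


P(N >= 4) = rho^4 = (33/71)^4 = 0.0467

0.0467


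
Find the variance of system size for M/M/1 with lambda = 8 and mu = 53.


rho = 8/53; Var(N) = rho/(1-rho)^2 = 0.21

0.21


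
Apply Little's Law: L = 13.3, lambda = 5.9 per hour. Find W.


W = L / lambda = 13.3 / 5.9 = 2.2542 hours

2.2542 hours


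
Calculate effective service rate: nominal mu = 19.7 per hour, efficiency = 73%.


Effective rate = mu * efficiency = 19.7 * 0.73 = 14.38 per hour

14.38 per hour


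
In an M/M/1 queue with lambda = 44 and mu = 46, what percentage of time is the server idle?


Idle fraction = (1 - rho) * 100 = (1 - 44/46) * 100 = 4.3%

4.3%


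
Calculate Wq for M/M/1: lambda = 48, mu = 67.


rho = 48/67; Wq = rho/(mu - lambda) = 0.0377 hours

0.0377 hours


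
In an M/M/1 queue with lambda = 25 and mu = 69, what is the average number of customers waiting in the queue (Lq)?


rho = 25/69; Lq = rho^2/(1-rho) = 0.21

0.21


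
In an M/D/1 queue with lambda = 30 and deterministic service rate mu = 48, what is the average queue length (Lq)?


M/D/1: Lq = rho^2 / (2*(1-rho)) where rho = 30/48; Lq = 0.52

0.52


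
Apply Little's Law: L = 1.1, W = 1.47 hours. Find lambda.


lambda = L / W = 1.1 / 1.47 = 0.75 per hour

0.75 per hour


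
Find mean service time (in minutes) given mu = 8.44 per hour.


Mean service time = 60/mu = 60/8.44 = 7.11 minutes

7.11 minutes


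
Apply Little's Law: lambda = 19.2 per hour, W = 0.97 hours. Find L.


L = lambda * W = 19.2 * 0.97 = 18.62

18.62


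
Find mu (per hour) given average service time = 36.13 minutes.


mu = 60 / avg_service_time = 60 / 36.13 = 1.66 per hour

1.66 per hour


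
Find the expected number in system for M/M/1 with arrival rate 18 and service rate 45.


rho = 18/45; L = rho/(1-rho) = 0.67

0.67


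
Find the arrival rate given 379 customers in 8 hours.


lambda = total arrivals / time = 379 / 8 = 47.38 per hour

47.38 per hour


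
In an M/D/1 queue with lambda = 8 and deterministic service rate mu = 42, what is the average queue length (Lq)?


M/D/1: Lq = rho^2 / (2*(1-rho)) where rho = 8/42; Lq = 0.02

0.02


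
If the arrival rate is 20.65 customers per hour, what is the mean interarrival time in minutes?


Mean interarrival time = 60/lambda = 60/20.65 = 2.91 minutes

2.91 minutes


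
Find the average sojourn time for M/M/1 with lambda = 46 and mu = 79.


W = 1/(mu - lambda) = 1/(79 - 46) = 0.0303 hours

0.0303 hours


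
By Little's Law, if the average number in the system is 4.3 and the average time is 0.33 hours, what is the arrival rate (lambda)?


lambda = L / W = 4.3 / 0.33 = 13.03 per hour

13.03 per hour


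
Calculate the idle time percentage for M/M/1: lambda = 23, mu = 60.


Idle fraction = (1 - rho) * 100 = (1 - 23/60) * 100 = 61.7%

61.7%


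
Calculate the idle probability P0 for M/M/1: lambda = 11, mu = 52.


P0 = 1 - rho = 1 - 11/52 = 0.7885

0.7885


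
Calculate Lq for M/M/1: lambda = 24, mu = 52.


rho = 24/52; Lq = rho^2/(1-rho) = 0.4

0.4


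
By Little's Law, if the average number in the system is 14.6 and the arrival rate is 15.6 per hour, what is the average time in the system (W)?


W = L / lambda = 14.6 / 15.6 = 0.9359 hours

0.9359 hours


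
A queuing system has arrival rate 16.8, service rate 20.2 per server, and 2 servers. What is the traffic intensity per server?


rho = lambda / (c * mu) = 16.8 / (2 * 20.2) = 0.4158

0.4158


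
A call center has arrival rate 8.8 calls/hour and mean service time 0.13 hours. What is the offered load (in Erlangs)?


Offered load a = lambda * E[S] = 8.8 * 0.13 = 1.14 Erlangs

1.14 Erlangs


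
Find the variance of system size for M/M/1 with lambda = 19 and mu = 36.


rho = 19/36; Var(N) = rho/(1-rho)^2 = 2.37

2.37


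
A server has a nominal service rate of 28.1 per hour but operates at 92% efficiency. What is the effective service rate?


Effective rate = mu * efficiency = 28.1 * 0.92 = 25.85 per hour

25.85 per hour


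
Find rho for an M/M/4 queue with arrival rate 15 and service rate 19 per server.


rho = lambda/(c*mu) = 15/(4*19) = 0.1974

0.1974


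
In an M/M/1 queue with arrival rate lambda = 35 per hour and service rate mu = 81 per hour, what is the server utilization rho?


rho = lambda/mu = 35/81 = 0.4321

0.4321


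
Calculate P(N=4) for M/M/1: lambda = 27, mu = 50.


rho = 27/50; P(n) = (1-rho)*rho^n = (1-27/50)*(27/50)^4 = 0.0391

0.0391


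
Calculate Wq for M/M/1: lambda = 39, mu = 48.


rho = 39/48; Wq = rho/(mu - lambda) = 0.0903 hours

0.0903 hours


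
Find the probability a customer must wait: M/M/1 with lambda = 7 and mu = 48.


P(wait) = rho = lambda/mu = 7/48 = 0.1458

0.1458


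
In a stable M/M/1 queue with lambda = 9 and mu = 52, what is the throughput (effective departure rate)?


For a stable queue (lambda < mu), throughput = lambda = 9 per hour

9 per hour


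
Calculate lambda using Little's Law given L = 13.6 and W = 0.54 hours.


lambda = L / W = 13.6 / 0.54 = 25.19 per hour

25.19 per hour


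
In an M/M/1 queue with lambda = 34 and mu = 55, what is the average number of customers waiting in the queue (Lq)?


rho = 34/55; Lq = rho^2/(1-rho) = 1.0

1.0


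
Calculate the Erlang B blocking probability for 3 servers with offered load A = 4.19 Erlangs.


B(N,A) = (A^N/N!) / sum(A^k/k!, k=0..N) with N=3, A=4.19 = 0.4674

0.4674


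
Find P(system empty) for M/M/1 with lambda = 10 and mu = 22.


P0 = 1 - rho = 1 - 10/22 = 0.5455

0.5455


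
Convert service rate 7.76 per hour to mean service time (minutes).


Mean service time = 60/mu = 60/7.76 = 7.73 minutes

7.73 minutes


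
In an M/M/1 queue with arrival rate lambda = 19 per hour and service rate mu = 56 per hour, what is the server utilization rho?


rho = lambda/mu = 19/56 = 0.3393

0.3393


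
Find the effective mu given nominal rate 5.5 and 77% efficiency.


Effective rate = mu * efficiency = 5.5 * 0.77 = 4.24 per hour

4.24 per hour


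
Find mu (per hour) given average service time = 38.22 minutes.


mu = 60 / avg_service_time = 60 / 38.22 = 1.57 per hour

1.57 per hour


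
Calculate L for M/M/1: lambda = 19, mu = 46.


rho = 19/46; L = rho/(1-rho) = 0.7

0.7


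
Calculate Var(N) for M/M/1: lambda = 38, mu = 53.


rho = 38/53; Var(N) = rho/(1-rho)^2 = 8.95

8.95


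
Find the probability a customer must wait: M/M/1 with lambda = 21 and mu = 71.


P(wait) = rho = lambda/mu = 21/71 = 0.2958

0.2958


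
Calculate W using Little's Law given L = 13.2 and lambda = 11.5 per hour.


W = L / lambda = 13.2 / 11.5 = 1.1478 hours

1.1478 hours


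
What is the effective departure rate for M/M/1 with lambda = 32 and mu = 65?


For a stable queue (lambda < mu), throughput = lambda = 32 per hour

32 per hour


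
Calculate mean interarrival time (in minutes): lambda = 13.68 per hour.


Mean interarrival time = 60/lambda = 60/13.68 = 4.39 minutes

4.39 minutes


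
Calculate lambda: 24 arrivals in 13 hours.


lambda = total arrivals / time = 24 / 13 = 1.85 per hour

1.85 per hour


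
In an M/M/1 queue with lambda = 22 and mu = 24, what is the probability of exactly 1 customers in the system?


rho = 22/24; P(n) = (1-rho)*rho^n = (1-22/24)*(22/24)^1 = 0.0764

0.0764


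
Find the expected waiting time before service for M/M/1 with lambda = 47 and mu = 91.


rho = 47/91; Wq = rho/(mu - lambda) = 0.0117 hours

0.0117 hours


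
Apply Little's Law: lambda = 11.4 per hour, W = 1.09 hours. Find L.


L = lambda * W = 11.4 * 1.09 = 12.43

12.43


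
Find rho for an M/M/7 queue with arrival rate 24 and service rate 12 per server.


rho = lambda/(c*mu) = 24/(7*12) = 0.2857

0.2857


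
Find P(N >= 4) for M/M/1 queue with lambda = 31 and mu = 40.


P(N >= 4) = rho^4 = (31/40)^4 = 0.3608

0.3608


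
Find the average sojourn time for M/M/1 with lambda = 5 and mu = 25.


W = 1/(mu - lambda) = 1/(25 - 5) = 0.05 hours

0.05 hours


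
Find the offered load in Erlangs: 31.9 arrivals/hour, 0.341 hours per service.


Offered load a = lambda * E[S] = 31.9 * 0.341 = 10.88 Erlangs

10.88 Erlangs


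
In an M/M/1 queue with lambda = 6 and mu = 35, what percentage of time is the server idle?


Idle fraction = (1 - rho) * 100 = (1 - 6/35) * 100 = 82.9%

82.9%


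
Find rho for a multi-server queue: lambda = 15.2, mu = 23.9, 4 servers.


rho = lambda / (c * mu) = 15.2 / (4 * 23.9) = 0.159

0.159


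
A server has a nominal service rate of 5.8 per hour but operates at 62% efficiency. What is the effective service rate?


Effective rate = mu * efficiency = 5.8 * 0.62 = 3.6 per hour

3.6 per hour


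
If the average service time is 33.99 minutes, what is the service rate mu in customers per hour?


mu = 60 / avg_service_time = 60 / 33.99 = 1.77 per hour

1.77 per hour


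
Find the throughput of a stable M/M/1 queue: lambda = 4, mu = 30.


For a stable queue (lambda < mu), throughput = lambda = 4 per hour

4 per hour


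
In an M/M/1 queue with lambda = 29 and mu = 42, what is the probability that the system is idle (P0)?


P0 = 1 - rho = 1 - 29/42 = 0.3095

0.3095


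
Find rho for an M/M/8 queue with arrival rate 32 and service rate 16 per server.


rho = lambda/(c*mu) = 32/(8*16) = 0.25

0.25


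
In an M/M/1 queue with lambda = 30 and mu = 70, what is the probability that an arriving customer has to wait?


P(wait) = rho = lambda/mu = 30/70 = 0.4286

0.4286


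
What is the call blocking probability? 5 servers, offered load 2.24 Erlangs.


B(N,A) = (A^N/N!) / sum(A^k/k!, k=0..N) with N=5, A=2.24 = 0.0514

0.0514


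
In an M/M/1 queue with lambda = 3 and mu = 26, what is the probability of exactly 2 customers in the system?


rho = 3/26; P(n) = (1-rho)*rho^n = (1-3/26)*(3/26)^2 = 0.0118

0.0118


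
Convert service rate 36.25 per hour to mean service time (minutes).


Mean service time = 60/mu = 60/36.25 = 1.66 minutes

1.66 minutes


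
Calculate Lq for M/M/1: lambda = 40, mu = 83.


rho = 40/83; Lq = rho^2/(1-rho) = 0.45

0.45


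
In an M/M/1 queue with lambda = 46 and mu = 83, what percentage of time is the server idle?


Idle fraction = (1 - rho) * 100 = (1 - 46/83) * 100 = 44.6%

44.6%


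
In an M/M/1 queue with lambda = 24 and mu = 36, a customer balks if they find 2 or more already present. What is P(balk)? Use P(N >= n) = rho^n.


P(N >= 2) = rho^2 = (24/36)^2 = 0.4444

0.4444


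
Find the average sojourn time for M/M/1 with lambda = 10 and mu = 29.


W = 1/(mu - lambda) = 1/(29 - 10) = 0.0526 hours

0.0526 hours


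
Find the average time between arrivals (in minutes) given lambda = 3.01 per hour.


Mean interarrival time = 60/lambda = 60/3.01 = 19.93 minutes

19.93 minutes


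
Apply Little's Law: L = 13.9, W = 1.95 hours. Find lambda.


lambda = L / W = 13.9 / 1.95 = 7.13 per hour

7.13 per hour


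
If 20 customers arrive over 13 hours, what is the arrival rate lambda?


lambda = total arrivals / time = 20 / 13 = 1.54 per hour

1.54 per hour


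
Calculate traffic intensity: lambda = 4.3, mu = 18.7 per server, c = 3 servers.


rho = lambda / (c * mu) = 4.3 / (3 * 18.7) = 0.0766

0.0766


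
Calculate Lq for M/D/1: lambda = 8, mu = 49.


M/D/1: Lq = rho^2 / (2*(1-rho)) where rho = 8/49; Lq = 0.02

0.02


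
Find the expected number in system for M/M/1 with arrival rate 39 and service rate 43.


rho = 39/43; L = rho/(1-rho) = 9.75

9.75


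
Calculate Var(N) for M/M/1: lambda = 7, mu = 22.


rho = 7/22; Var(N) = rho/(1-rho)^2 = 0.68

0.68


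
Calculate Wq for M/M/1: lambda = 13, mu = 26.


rho = 13/26; Wq = rho/(mu - lambda) = 0.0385 hours

0.0385 hours


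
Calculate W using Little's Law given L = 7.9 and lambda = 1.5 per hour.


W = L / lambda = 7.9 / 1.5 = 5.2667 hours

5.2667 hours


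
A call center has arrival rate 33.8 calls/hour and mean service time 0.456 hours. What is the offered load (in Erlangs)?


Offered load a = lambda * E[S] = 33.8 * 0.456 = 15.41 Erlangs

15.41 Erlangs


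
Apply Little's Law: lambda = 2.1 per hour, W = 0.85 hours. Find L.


L = lambda * W = 2.1 * 0.85 = 1.79

1.79


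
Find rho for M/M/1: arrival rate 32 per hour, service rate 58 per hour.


rho = lambda/mu = 32/58 = 0.5517

0.5517


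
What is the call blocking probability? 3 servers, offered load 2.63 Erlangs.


B(N,A) = (A^N/N!) / sum(A^k/k!, k=0..N) with N=3, A=2.63 = 0.2996

0.2996


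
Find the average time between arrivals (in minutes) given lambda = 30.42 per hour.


Mean interarrival time = 60/lambda = 60/30.42 = 1.97 minutes

1.97 minutes


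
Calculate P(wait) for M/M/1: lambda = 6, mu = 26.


P(wait) = rho = lambda/mu = 6/26 = 0.2308

0.2308


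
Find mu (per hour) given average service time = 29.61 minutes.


mu = 60 / avg_service_time = 60 / 29.61 = 2.03 per hour

2.03 per hour


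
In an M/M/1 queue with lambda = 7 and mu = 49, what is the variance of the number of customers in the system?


rho = 7/49; Var(N) = rho/(1-rho)^2 = 0.19

0.19


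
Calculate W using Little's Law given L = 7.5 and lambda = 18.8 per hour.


W = L / lambda = 7.5 / 18.8 = 0.3989 hours

0.3989 hours


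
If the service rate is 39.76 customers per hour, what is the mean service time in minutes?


Mean service time = 60/mu = 60/39.76 = 1.51 minutes

1.51 minutes


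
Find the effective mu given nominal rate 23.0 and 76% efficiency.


Effective rate = mu * efficiency = 23.0 * 0.76 = 17.48 per hour

17.48 per hour


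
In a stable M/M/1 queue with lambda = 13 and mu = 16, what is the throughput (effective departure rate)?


For a stable queue (lambda < mu), throughput = lambda = 13 per hour

13 per hour


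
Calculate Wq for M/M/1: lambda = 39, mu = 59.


rho = 39/59; Wq = rho/(mu - lambda) = 0.0331 hours

0.0331 hours


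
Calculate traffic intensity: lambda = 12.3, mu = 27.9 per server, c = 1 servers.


rho = lambda / (c * mu) = 12.3 / (1 * 27.9) = 0.4409

0.4409


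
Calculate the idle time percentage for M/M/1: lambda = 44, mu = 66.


Idle fraction = (1 - rho) * 100 = (1 - 44/66) * 100 = 33.3%

33.3%


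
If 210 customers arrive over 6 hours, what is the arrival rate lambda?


lambda = total arrivals / time = 210 / 6 = 35.0 per hour

35.0 per hour


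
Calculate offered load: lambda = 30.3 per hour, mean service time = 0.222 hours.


Offered load a = lambda * E[S] = 30.3 * 0.222 = 6.73 Erlangs

6.73 Erlangs


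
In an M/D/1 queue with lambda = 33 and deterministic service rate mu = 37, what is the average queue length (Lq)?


M/D/1: Lq = rho^2 / (2*(1-rho)) where rho = 33/37; Lq = 3.68

3.68


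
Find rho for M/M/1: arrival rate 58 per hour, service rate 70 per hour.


rho = lambda/mu = 58/70 = 0.8286

0.8286


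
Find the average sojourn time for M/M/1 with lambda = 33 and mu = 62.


W = 1/(mu - lambda) = 1/(62 - 33) = 0.0345 hours

0.0345 hours


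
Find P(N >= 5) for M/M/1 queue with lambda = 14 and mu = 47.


P(N >= 5) = rho^5 = (14/47)^5 = 0.0023

0.0023


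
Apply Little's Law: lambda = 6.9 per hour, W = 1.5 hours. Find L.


L = lambda * W = 6.9 * 1.5 = 10.35

10.35


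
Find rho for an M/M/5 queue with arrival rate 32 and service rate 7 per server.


rho = lambda/(c*mu) = 32/(5*7) = 0.9143

0.9143


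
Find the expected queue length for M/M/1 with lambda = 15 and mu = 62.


rho = 15/62; Lq = rho^2/(1-rho) = 0.08

0.08


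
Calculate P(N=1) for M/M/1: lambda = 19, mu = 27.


rho = 19/27; P(n) = (1-rho)*rho^n = (1-19/27)*(19/27)^1 = 0.2085

0.2085


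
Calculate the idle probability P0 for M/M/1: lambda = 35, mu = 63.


P0 = 1 - rho = 1 - 35/63 = 0.4444

0.4444


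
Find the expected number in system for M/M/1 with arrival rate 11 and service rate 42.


rho = 11/42; L = rho/(1-rho) = 0.35

0.35


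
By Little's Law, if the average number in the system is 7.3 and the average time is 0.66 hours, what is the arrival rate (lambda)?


lambda = L / W = 7.3 / 0.66 = 11.06 per hour

11.06 per hour


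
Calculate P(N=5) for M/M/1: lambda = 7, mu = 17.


rho = 7/17; P(n) = (1-rho)*rho^n = (1-7/17)*(7/17)^5 = 0.007

0.007


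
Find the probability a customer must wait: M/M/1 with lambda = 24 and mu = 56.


P(wait) = rho = lambda/mu = 24/56 = 0.4286

0.4286


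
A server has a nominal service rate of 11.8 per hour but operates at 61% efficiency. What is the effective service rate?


Effective rate = mu * efficiency = 11.8 * 0.61 = 7.2 per hour

7.2 per hour


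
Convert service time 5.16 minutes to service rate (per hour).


mu = 60 / avg_service_time = 60 / 5.16 = 11.63 per hour

11.63 per hour


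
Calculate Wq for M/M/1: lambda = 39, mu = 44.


rho = 39/44; Wq = rho/(mu - lambda) = 0.1773 hours

0.1773 hours


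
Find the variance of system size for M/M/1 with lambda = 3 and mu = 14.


rho = 3/14; Var(N) = rho/(1-rho)^2 = 0.35

0.35


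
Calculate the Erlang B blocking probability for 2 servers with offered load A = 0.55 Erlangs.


B(N,A) = (A^N/N!) / sum(A^k/k!, k=0..N) with N=2, A=0.55 = 0.0889

0.0889


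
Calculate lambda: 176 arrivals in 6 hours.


lambda = total arrivals / time = 176 / 6 = 29.33 per hour

29.33 per hour


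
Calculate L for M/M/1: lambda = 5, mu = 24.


rho = 5/24; L = rho/(1-rho) = 0.26

0.26


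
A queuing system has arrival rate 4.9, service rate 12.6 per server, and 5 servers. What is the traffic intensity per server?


rho = lambda / (c * mu) = 4.9 / (5 * 12.6) = 0.0778

0.0778


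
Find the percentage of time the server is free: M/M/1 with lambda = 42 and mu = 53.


Idle fraction = (1 - rho) * 100 = (1 - 42/53) * 100 = 20.8%

20.8%


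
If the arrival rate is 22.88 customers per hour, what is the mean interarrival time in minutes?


Mean interarrival time = 60/lambda = 60/22.88 = 2.62 minutes

2.62 minutes


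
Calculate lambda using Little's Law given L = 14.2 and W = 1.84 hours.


lambda = L / W = 14.2 / 1.84 = 7.72 per hour

7.72 per hour


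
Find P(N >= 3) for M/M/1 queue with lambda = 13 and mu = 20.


P(N >= 3) = rho^3 = (13/20)^3 = 0.2746

0.2746


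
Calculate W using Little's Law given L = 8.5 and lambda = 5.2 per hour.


W = L / lambda = 8.5 / 5.2 = 1.6346 hours

1.6346 hours


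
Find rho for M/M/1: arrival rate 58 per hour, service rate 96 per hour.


rho = lambda/mu = 58/96 = 0.6042

0.6042


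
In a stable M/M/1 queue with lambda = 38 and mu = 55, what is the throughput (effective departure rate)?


For a stable queue (lambda < mu), throughput = lambda = 38 per hour

38 per hour


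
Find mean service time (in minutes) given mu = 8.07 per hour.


Mean service time = 60/mu = 60/8.07 = 7.43 minutes

7.43 minutes


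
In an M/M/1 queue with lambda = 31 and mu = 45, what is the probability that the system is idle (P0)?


P0 = 1 - rho = 1 - 31/45 = 0.3111

0.3111


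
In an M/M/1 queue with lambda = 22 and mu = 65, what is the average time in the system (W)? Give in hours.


W = 1/(mu - lambda) = 1/(65 - 22) = 0.0233 hours

0.0233 hours


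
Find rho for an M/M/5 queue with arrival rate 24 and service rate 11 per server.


rho = lambda/(c*mu) = 24/(5*11) = 0.4364

0.4364


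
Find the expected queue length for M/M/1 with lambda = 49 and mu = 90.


rho = 49/90; Lq = rho^2/(1-rho) = 0.65

0.65


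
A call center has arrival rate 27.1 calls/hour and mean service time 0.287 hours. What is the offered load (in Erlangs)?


Offered load a = lambda * E[S] = 27.1 * 0.287 = 7.78 Erlangs

7.78 Erlangs


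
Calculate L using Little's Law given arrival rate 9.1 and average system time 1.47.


L = lambda * W = 9.1 * 1.47 = 13.38

13.38


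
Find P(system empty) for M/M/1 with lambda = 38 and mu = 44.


P0 = 1 - rho = 1 - 38/44 = 0.1364

0.1364


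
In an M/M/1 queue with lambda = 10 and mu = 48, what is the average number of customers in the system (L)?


rho = 10/48; L = rho/(1-rho) = 0.26

0.26


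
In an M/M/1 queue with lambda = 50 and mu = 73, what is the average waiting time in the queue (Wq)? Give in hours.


rho = 50/73; Wq = rho/(mu - lambda) = 0.0298 hours

0.0298 hours


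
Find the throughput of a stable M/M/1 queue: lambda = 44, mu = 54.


For a stable queue (lambda < mu), throughput = lambda = 44 per hour

44 per hour


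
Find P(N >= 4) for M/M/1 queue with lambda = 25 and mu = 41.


P(N >= 4) = rho^4 = (25/41)^4 = 0.1382

0.1382


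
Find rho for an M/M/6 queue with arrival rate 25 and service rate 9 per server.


rho = lambda/(c*mu) = 25/(6*9) = 0.463

0.463


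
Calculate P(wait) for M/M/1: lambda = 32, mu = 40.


P(wait) = rho = lambda/mu = 32/40 = 0.8

0.8


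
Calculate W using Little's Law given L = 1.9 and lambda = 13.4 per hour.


W = L / lambda = 1.9 / 13.4 = 0.1418 hours

0.1418 hours


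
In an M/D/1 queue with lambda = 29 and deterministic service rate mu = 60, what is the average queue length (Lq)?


M/D/1: Lq = rho^2 / (2*(1-rho)) where rho = 29/60; Lq = 0.23

0.23


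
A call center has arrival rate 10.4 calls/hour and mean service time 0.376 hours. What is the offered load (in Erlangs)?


Offered load a = lambda * E[S] = 10.4 * 0.376 = 3.91 Erlangs

3.91 Erlangs


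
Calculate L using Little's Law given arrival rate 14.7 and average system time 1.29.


L = lambda * W = 14.7 * 1.29 = 18.96

18.96


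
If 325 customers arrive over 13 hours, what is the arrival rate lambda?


lambda = total arrivals / time = 325 / 13 = 25.0 per hour

25.0 per hour


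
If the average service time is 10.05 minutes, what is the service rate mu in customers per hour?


mu = 60 / avg_service_time = 60 / 10.05 = 5.97 per hour

5.97 per hour


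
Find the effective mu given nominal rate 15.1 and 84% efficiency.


Effective rate = mu * efficiency = 15.1 * 0.84 = 12.68 per hour

12.68 per hour


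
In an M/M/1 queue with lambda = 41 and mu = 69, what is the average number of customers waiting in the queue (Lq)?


rho = 41/69; Lq = rho^2/(1-rho) = 0.87

0.87


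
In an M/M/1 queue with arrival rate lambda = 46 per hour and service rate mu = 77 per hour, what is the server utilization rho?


rho = lambda/mu = 46/77 = 0.5974

0.5974


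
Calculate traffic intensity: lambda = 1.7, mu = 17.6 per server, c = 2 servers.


rho = lambda / (c * mu) = 1.7 / (2 * 17.6) = 0.0483

0.0483


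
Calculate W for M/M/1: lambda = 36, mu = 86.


W = 1/(mu - lambda) = 1/(86 - 36) = 0.02 hours

0.02 hours


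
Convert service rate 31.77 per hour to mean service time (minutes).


Mean service time = 60/mu = 60/31.77 = 1.89 minutes

1.89 minutes


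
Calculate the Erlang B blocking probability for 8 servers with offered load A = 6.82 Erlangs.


B(N,A) = (A^N/N!) / sum(A^k/k!, k=0..N) with N=8, A=6.82 = 0.1685

0.1685


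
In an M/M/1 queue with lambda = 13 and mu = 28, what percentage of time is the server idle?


Idle fraction = (1 - rho) * 100 = (1 - 13/28) * 100 = 53.6%

53.6%


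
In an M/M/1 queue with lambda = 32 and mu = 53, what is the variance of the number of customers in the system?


rho = 32/53; Var(N) = rho/(1-rho)^2 = 3.85

3.85


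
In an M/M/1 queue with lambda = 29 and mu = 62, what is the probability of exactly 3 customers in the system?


rho = 29/62; P(n) = (1-rho)*rho^n = (1-29/62)*(29/62)^3 = 0.0545

0.0545


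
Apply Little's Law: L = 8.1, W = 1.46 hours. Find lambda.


lambda = L / W = 8.1 / 1.46 = 5.55 per hour

5.55 per hour


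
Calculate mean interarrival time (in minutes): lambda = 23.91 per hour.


Mean interarrival time = 60/lambda = 60/23.91 = 2.51 minutes

2.51 minutes


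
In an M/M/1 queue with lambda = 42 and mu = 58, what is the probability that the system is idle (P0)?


P0 = 1 - rho = 1 - 42/58 = 0.2759

0.2759


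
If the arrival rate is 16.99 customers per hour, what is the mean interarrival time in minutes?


Mean interarrival time = 60/lambda = 60/16.99 = 3.53 minutes

3.53 minutes


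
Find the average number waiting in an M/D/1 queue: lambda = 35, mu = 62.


M/D/1: Lq = rho^2 / (2*(1-rho)) where rho = 35/62; Lq = 0.37

0.37


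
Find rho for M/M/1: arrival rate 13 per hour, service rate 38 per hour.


rho = lambda/mu = 13/38 = 0.3421

0.3421


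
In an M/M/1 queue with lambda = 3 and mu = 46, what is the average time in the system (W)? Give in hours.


W = 1/(mu - lambda) = 1/(46 - 3) = 0.0233 hours

0.0233 hours


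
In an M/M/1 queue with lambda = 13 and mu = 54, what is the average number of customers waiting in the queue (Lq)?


rho = 13/54; Lq = rho^2/(1-rho) = 0.08

0.08


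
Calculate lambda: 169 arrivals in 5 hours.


lambda = total arrivals / time = 169 / 5 = 33.8 per hour

33.8 per hour


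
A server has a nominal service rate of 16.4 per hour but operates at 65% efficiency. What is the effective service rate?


Effective rate = mu * efficiency = 16.4 * 0.65 = 10.66 per hour

10.66 per hour


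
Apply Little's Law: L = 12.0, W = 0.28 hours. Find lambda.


lambda = L / W = 12.0 / 0.28 = 42.86 per hour

42.86 per hour


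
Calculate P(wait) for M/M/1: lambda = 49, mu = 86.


P(wait) = rho = lambda/mu = 49/86 = 0.5698

0.5698


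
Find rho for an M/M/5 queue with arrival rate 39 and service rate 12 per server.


rho = lambda/(c*mu) = 39/(5*12) = 0.65

0.65


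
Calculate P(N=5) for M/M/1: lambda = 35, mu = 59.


rho = 35/59; P(n) = (1-rho)*rho^n = (1-35/59)*(35/59)^5 = 0.0299

0.0299


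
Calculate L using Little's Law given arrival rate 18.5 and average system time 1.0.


L = lambda * W = 18.5 * 1.0 = 18.5

18.5


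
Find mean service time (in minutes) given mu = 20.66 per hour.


Mean service time = 60/mu = 60/20.66 = 2.9 minutes

2.9 minutes


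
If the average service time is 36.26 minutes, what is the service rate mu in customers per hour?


mu = 60 / avg_service_time = 60 / 36.26 = 1.65 per hour

1.65 per hour


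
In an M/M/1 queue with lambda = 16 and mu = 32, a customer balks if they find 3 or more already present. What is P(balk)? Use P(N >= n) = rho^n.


P(N >= 3) = rho^3 = (16/32)^3 = 0.125

0.125


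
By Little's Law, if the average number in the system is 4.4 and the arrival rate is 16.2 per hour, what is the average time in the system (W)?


W = L / lambda = 4.4 / 16.2 = 0.2716 hours

0.2716 hours


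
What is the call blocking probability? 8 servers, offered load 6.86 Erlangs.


B(N,A) = (A^N/N!) / sum(A^k/k!, k=0..N) with N=8, A=6.86 = 0.1708

0.1708


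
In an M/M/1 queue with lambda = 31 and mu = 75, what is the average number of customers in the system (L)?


rho = 31/75; L = rho/(1-rho) = 0.7

0.7


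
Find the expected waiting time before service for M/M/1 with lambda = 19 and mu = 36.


rho = 19/36; Wq = rho/(mu - lambda) = 0.031 hours

0.031 hours


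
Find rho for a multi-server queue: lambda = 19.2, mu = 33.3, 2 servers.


rho = lambda / (c * mu) = 19.2 / (2 * 33.3) = 0.2883

0.2883


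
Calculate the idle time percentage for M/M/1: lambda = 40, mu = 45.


Idle fraction = (1 - rho) * 100 = (1 - 40/45) * 100 = 11.1%

11.1%


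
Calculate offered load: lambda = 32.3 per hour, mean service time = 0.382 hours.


Offered load a = lambda * E[S] = 32.3 * 0.382 = 12.34 Erlangs

12.34 Erlangs


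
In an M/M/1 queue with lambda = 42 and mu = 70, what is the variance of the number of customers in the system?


rho = 42/70; Var(N) = rho/(1-rho)^2 = 3.75

3.75


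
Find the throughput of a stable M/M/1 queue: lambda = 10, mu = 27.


For a stable queue (lambda < mu), throughput = lambda = 10 per hour

10 per hour


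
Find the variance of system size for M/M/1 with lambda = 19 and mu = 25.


rho = 19/25; Var(N) = rho/(1-rho)^2 = 13.19

13.19


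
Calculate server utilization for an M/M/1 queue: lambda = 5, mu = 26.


rho = lambda/mu = 5/26 = 0.1923

0.1923


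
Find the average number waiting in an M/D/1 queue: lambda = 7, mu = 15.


M/D/1: Lq = rho^2 / (2*(1-rho)) where rho = 7/15; Lq = 0.2

0.2


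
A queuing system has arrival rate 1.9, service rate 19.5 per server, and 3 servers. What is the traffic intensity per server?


rho = lambda / (c * mu) = 1.9 / (3 * 19.5) = 0.0325

0.0325


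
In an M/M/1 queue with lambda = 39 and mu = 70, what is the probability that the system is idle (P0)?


P0 = 1 - rho = 1 - 39/70 = 0.4429

0.4429


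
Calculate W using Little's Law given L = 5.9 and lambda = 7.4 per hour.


W = L / lambda = 5.9 / 7.4 = 0.7973 hours

0.7973 hours


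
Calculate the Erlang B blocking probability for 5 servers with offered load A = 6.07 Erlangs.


B(N,A) = (A^N/N!) / sum(A^k/k!, k=0..N) with N=5, A=6.07 = 0.3653

0.3653


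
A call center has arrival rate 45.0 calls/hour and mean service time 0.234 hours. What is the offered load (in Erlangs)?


Offered load a = lambda * E[S] = 45.0 * 0.234 = 10.53 Erlangs

10.53 Erlangs


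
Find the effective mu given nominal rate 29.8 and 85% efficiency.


Effective rate = mu * efficiency = 29.8 * 0.85 = 25.33 per hour

25.33 per hour


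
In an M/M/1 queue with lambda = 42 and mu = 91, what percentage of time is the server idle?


Idle fraction = (1 - rho) * 100 = (1 - 42/91) * 100 = 53.8%

53.8%


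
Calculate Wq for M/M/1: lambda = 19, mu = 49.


rho = 19/49; Wq = rho/(mu - lambda) = 0.0129 hours

0.0129 hours


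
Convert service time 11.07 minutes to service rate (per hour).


mu = 60 / avg_service_time = 60 / 11.07 = 5.42 per hour

5.42 per hour


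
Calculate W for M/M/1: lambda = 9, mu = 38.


W = 1/(mu - lambda) = 1/(38 - 9) = 0.0345 hours

0.0345 hours


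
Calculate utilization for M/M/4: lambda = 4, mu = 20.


rho = lambda/(c*mu) = 4/(4*20) = 0.05

0.05


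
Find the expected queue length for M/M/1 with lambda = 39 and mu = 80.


rho = 39/80; Lq = rho^2/(1-rho) = 0.46

0.46


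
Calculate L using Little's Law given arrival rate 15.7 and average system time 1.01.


L = lambda * W = 15.7 * 1.01 = 15.86

15.86


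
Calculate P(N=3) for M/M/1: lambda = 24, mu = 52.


rho = 24/52; P(n) = (1-rho)*rho^n = (1-24/52)*(24/52)^3 = 0.0529

0.0529


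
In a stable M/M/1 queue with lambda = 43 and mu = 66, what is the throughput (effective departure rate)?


For a stable queue (lambda < mu), throughput = lambda = 43 per hour

43 per hour


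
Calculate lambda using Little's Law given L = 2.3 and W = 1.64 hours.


lambda = L / W = 2.3 / 1.64 = 1.4 per hour

1.4 per hour


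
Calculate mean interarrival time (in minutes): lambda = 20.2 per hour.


Mean interarrival time = 60/lambda = 60/20.2 = 2.97 minutes

2.97 minutes


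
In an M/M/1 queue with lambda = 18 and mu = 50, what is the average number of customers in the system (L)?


rho = 18/50; L = rho/(1-rho) = 0.56

0.56


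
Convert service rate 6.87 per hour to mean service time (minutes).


Mean service time = 60/mu = 60/6.87 = 8.73 minutes

8.73 minutes


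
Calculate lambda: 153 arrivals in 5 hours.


lambda = total arrivals / time = 153 / 5 = 30.6 per hour

30.6 per hour


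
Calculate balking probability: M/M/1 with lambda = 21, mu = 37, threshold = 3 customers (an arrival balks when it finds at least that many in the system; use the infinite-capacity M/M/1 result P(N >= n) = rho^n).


P(N >= 3) = rho^3 = (21/37)^3 = 0.1828

0.1828


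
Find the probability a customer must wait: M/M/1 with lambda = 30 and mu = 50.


P(wait) = rho = lambda/mu = 30/50 = 0.6

0.6


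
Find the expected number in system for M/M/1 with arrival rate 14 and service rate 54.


rho = 14/54; L = rho/(1-rho) = 0.35

0.35


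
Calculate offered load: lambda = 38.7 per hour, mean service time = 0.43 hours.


Offered load a = lambda * E[S] = 38.7 * 0.43 = 16.64 Erlangs

16.64 Erlangs


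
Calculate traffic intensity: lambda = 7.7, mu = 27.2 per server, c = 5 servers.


rho = lambda / (c * mu) = 7.7 / (5 * 27.2) = 0.0566

0.0566


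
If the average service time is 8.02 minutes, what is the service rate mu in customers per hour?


mu = 60 / avg_service_time = 60 / 8.02 = 7.48 per hour

7.48 per hour


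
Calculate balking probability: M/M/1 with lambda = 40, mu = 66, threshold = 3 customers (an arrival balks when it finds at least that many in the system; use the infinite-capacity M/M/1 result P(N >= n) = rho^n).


P(N >= 3) = rho^3 = (40/66)^3 = 0.2226

0.2226


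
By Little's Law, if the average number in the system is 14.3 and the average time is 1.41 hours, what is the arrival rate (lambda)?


lambda = L / W = 14.3 / 1.41 = 10.14 per hour

10.14 per hour


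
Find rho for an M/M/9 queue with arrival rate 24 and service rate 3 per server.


rho = lambda/(c*mu) = 24/(9*3) = 0.8889

0.8889


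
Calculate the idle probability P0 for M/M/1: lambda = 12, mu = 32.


P0 = 1 - rho = 1 - 12/32 = 0.625

0.625


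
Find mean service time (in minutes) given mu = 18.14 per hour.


Mean service time = 60/mu = 60/18.14 = 3.31 minutes

3.31 minutes


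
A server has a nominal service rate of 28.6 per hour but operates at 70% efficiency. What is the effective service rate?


Effective rate = mu * efficiency = 28.6 * 0.7 = 20.02 per hour

20.02 per hour


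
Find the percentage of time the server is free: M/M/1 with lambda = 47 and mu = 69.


Idle fraction = (1 - rho) * 100 = (1 - 47/69) * 100 = 31.9%

31.9%


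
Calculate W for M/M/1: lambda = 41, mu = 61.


W = 1/(mu - lambda) = 1/(61 - 41) = 0.05 hours

0.05 hours


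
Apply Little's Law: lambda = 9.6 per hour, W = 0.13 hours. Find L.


L = lambda * W = 9.6 * 0.13 = 1.25

1.25


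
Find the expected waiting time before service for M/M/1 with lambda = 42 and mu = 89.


rho = 42/89; Wq = rho/(mu - lambda) = 0.01 hours

0.01 hours


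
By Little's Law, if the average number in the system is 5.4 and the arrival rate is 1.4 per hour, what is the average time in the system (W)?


W = L / lambda = 5.4 / 1.4 = 3.8571 hours

3.8571 hours


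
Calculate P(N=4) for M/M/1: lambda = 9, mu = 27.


rho = 9/27; P(n) = (1-rho)*rho^n = (1-9/27)*(9/27)^4 = 0.0082

0.0082


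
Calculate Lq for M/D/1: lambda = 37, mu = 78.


M/D/1: Lq = rho^2 / (2*(1-rho)) where rho = 37/78; Lq = 0.21

0.21


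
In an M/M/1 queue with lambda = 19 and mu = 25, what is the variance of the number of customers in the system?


rho = 19/25; Var(N) = rho/(1-rho)^2 = 13.19

13.19


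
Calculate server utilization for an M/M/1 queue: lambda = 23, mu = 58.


rho = lambda/mu = 23/58 = 0.3966

0.3966


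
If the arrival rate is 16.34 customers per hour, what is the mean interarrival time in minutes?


Mean interarrival time = 60/lambda = 60/16.34 = 3.67 minutes

3.67 minutes


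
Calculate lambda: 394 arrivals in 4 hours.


lambda = total arrivals / time = 394 / 4 = 98.5 per hour

98.5 per hour


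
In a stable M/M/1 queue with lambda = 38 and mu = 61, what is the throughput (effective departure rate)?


For a stable queue (lambda < mu), throughput = lambda = 38 per hour

38 per hour


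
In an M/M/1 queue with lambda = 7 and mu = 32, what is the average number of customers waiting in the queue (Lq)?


rho = 7/32; Lq = rho^2/(1-rho) = 0.06

0.06


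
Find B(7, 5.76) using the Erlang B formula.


B(N,A) = (A^N/N!) / sum(A^k/k!, k=0..N) with N=7, A=5.76 = 0.1694

0.1694


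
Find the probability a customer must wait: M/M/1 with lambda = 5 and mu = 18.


P(wait) = rho = lambda/mu = 5/18 = 0.2778

0.2778


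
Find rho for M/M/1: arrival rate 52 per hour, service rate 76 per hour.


rho = lambda/mu = 52/76 = 0.6842

0.6842


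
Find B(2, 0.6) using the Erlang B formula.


B(N,A) = (A^N/N!) / sum(A^k/k!, k=0..N) with N=2, A=0.6 = 0.1011

0.1011


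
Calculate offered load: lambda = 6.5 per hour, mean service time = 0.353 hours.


Offered load a = lambda * E[S] = 6.5 * 0.353 = 2.29 Erlangs

2.29 Erlangs


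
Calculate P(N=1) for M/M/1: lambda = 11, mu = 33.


rho = 11/33; P(n) = (1-rho)*rho^n = (1-11/33)*(11/33)^1 = 0.2222

0.2222


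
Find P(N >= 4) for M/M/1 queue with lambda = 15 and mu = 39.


P(N >= 4) = rho^4 = (15/39)^4 = 0.0219

0.0219


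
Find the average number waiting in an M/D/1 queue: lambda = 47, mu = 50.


M/D/1: Lq = rho^2 / (2*(1-rho)) where rho = 47/50; Lq = 7.36

7.36


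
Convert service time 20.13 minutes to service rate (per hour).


mu = 60 / avg_service_time = 60 / 20.13 = 2.98 per hour

2.98 per hour


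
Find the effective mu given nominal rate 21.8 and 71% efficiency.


Effective rate = mu * efficiency = 21.8 * 0.71 = 15.48 per hour

15.48 per hour


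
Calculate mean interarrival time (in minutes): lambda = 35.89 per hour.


Mean interarrival time = 60/lambda = 60/35.89 = 1.67 minutes

1.67 minutes


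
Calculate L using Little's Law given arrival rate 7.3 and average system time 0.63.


L = lambda * W = 7.3 * 0.63 = 4.6

4.6


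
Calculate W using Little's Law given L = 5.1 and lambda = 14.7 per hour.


W = L / lambda = 5.1 / 14.7 = 0.3469 hours

0.3469 hours


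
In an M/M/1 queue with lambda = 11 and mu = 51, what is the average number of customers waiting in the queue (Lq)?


rho = 11/51; Lq = rho^2/(1-rho) = 0.06

0.06


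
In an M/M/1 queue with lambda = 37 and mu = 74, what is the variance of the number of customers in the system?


rho = 37/74; Var(N) = rho/(1-rho)^2 = 2.0

2.0


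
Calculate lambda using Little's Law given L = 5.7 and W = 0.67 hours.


lambda = L / W = 5.7 / 0.67 = 8.51 per hour

8.51 per hour


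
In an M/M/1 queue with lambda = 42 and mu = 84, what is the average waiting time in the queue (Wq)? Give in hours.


rho = 42/84; Wq = rho/(mu - lambda) = 0.0119 hours

0.0119 hours


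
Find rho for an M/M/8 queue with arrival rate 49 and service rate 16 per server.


rho = lambda/(c*mu) = 49/(8*16) = 0.3828

0.3828


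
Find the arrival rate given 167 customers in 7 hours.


lambda = total arrivals / time = 167 / 7 = 23.86 per hour

23.86 per hour


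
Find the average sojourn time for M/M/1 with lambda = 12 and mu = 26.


W = 1/(mu - lambda) = 1/(26 - 12) = 0.0714 hours

0.0714 hours


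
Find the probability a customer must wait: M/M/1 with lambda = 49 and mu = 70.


P(wait) = rho = lambda/mu = 49/70 = 0.7

0.7


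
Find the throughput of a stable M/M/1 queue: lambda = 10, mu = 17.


For a stable queue (lambda < mu), throughput = lambda = 10 per hour

10 per hour


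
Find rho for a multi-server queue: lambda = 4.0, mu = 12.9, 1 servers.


rho = lambda / (c * mu) = 4.0 / (1 * 12.9) = 0.3101

0.3101


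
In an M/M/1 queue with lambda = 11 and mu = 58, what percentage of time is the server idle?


Idle fraction = (1 - rho) * 100 = (1 - 11/58) * 100 = 81.0%

81.0%
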